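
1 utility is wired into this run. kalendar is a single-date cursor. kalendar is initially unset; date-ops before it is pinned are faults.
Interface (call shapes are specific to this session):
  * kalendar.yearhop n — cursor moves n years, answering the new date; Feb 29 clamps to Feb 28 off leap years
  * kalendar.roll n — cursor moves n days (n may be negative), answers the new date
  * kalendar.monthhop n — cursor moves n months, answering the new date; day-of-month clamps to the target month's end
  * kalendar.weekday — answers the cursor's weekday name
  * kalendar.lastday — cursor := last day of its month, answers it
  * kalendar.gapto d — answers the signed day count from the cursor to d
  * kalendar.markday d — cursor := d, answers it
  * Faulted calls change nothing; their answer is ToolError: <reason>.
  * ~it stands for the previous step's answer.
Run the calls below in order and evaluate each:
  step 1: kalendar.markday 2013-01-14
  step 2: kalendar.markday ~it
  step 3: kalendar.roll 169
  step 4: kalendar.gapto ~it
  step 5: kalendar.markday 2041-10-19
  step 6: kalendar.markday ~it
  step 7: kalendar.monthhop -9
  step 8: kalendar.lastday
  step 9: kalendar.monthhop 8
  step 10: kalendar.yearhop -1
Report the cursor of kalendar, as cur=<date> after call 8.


Answer: cur=2041-01-31

Derivation:
$ kalendar.markday 2013-01-14
:: 2013-01-14
$ kalendar.markday ~it
:: 2013-01-14
$ kalendar.roll 169
:: 2013-07-02
$ kalendar.gapto ~it
:: 0
$ kalendar.markday 2041-10-19
:: 2041-10-19
$ kalendar.markday ~it
:: 2041-10-19
$ kalendar.monthhop -9
:: 2041-01-19
$ kalendar.lastday
:: 2041-01-31
$ kalendar.monthhop 8
:: 2041-09-30
$ kalendar.yearhop -1
:: 2040-09-30


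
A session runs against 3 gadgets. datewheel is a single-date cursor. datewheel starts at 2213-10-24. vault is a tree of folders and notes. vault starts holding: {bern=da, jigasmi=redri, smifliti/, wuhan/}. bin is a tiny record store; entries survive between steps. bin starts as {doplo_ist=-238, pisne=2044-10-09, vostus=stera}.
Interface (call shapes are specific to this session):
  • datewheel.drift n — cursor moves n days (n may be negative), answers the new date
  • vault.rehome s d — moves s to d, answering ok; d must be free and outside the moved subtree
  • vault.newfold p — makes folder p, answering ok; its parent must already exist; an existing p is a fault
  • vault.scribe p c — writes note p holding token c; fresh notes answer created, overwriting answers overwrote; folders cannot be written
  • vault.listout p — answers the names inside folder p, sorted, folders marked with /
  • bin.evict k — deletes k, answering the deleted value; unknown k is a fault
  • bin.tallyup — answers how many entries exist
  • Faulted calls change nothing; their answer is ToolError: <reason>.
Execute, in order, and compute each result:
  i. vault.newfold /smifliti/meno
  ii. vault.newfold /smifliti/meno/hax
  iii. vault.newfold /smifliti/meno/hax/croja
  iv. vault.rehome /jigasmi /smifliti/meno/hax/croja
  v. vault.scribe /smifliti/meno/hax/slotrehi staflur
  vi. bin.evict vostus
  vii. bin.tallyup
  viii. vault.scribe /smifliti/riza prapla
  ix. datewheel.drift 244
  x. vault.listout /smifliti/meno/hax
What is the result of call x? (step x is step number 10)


Answer: [croja/, slotrehi]

Derivation:
% 1. vault.newfold(p=/smifliti/meno) : ok
% 2. vault.newfold(p=/smifliti/meno/hax) : ok
% 3. vault.newfold(p=/smifliti/meno/hax/croja) : ok
% 4. vault.rehome(s=/jigasmi, d=/smifliti/meno/hax/croja) : ToolError: exists
% 5. vault.scribe(p=/smifliti/meno/hax/slotrehi, c=staflur) : created
% 6. bin.evict(k=vostus) : stera
% 7. bin.tallyup() : 2
% 8. vault.scribe(p=/smifliti/riza, c=prapla) : created
% 9. datewheel.drift(n=244) : 2214-06-25
% 10. vault.listout(p=/smifliti/meno/hax) : [croja/, slotrehi]


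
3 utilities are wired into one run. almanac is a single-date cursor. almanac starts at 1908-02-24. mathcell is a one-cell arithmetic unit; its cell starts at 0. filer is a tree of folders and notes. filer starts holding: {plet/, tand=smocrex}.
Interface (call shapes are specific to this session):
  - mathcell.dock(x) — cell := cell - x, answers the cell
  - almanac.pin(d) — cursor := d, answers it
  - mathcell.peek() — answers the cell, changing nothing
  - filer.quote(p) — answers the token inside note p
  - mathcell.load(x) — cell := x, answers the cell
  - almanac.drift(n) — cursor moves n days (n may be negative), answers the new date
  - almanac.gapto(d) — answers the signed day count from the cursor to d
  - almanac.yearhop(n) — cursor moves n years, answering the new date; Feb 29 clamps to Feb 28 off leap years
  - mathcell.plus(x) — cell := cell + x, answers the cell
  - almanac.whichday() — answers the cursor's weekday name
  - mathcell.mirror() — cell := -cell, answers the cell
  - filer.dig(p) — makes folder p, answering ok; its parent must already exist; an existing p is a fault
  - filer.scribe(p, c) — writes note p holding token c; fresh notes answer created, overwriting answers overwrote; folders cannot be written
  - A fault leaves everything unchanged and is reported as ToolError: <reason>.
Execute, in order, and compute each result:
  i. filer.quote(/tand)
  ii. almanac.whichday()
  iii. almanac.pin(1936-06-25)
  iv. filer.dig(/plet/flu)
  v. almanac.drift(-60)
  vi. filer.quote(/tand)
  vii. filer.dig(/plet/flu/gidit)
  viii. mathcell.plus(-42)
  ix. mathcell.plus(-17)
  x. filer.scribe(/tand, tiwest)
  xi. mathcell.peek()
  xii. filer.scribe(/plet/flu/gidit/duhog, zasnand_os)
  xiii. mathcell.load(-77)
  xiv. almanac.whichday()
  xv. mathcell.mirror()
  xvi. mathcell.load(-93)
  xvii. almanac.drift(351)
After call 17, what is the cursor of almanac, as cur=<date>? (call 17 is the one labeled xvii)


→ filer.quote(p='/tand')
← smocrex
→ almanac.whichday()
← Monday
→ almanac.pin(d='1936-06-25')
← 1936-06-25
→ filer.dig(p='/plet/flu')
← ok
→ almanac.drift(n='-60')
← 1936-04-26
→ filer.quote(p='/tand')
← smocrex
→ filer.dig(p='/plet/flu/gidit')
← ok
→ mathcell.plus(x='-42')
← -42
→ mathcell.plus(x='-17')
← -59
→ filer.scribe(p='/tand', c='tiwest')
← overwrote
→ mathcell.peek()
← -59
→ filer.scribe(p='/plet/flu/gidit/duhog', c='zasnand_os')
← created
→ mathcell.load(x='-77')
← -77
→ almanac.whichday()
← Sunday
→ mathcell.mirror()
← 77
→ mathcell.load(x='-93')
← -93
→ almanac.drift(n='351')
← 1937-04-12

Answer: cur=1937-04-12


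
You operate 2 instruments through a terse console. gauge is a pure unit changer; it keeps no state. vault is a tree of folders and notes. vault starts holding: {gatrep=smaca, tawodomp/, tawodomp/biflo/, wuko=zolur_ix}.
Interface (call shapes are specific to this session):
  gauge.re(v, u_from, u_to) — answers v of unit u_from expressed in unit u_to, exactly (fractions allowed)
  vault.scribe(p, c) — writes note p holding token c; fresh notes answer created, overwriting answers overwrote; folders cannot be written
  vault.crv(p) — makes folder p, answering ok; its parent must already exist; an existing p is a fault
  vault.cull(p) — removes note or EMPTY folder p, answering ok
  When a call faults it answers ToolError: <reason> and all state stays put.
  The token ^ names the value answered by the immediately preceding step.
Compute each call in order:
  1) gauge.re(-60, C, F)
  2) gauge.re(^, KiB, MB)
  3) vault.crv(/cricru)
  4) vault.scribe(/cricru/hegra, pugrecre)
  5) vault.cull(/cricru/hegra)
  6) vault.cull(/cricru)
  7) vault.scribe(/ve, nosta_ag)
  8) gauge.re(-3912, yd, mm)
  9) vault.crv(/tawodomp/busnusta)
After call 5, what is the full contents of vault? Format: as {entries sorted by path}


I invoke gauge.re using v='-60', u_from='C', u_to='F', which returns -76.
Then gauge.re using v='^', u_from='KiB', u_to='MB', → -1216/15625.
I run vault.crv using p='/cricru', and get ok.
Invoking vault.scribe using p='/cricru/hegra', c='pugrecre', yielding created.
Using vault.cull using p='/cricru/hegra', and observe ok.
Now I run vault.cull using p='/cricru', and see ok.
I call vault.scribe using p='/ve', c='nosta_ag', giving created.
I call gauge.re using v='-3912', u_from='yd', u_to='mm': -17885664/5.
I try vault.crv using p='/tawodomp/busnusta', and get ok.

Answer: {cricru/, gatrep=smaca, tawodomp/, tawodomp/biflo/, wuko=zolur_ix}


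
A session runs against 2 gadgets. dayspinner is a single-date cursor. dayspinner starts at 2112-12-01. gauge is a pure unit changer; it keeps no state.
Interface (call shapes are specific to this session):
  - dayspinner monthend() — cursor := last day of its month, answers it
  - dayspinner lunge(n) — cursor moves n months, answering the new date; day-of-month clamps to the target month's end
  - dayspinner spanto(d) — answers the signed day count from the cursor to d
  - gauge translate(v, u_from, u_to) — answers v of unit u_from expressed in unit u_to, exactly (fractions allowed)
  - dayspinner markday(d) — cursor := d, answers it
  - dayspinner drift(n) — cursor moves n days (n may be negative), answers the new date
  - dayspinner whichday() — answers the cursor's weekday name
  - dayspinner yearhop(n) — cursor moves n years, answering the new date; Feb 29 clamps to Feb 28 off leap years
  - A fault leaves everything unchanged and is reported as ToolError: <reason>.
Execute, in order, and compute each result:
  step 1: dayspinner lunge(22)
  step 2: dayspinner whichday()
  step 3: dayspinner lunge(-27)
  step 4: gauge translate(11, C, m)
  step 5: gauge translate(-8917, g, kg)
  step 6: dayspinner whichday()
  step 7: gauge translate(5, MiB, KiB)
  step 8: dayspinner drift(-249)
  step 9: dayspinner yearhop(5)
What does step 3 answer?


CALL dayspinner lunge[n=22]
RET  2114-10-01
CALL dayspinner whichday[]
RET  Monday
CALL dayspinner lunge[n=-27]
RET  2112-07-01
CALL gauge translate[v=11; u_from=C; u_to=m]
RET  ToolError: incompatible units
CALL gauge translate[v=-8917; u_from=g; u_to=kg]
RET  -8917/1000
CALL dayspinner whichday[]
RET  Friday
CALL gauge translate[v=5; u_from=MiB; u_to=KiB]
RET  5120
CALL dayspinner drift[n=-249]
RET  2111-10-26
CALL dayspinner yearhop[n=5]
RET  2116-10-26

Answer: 2112-07-01


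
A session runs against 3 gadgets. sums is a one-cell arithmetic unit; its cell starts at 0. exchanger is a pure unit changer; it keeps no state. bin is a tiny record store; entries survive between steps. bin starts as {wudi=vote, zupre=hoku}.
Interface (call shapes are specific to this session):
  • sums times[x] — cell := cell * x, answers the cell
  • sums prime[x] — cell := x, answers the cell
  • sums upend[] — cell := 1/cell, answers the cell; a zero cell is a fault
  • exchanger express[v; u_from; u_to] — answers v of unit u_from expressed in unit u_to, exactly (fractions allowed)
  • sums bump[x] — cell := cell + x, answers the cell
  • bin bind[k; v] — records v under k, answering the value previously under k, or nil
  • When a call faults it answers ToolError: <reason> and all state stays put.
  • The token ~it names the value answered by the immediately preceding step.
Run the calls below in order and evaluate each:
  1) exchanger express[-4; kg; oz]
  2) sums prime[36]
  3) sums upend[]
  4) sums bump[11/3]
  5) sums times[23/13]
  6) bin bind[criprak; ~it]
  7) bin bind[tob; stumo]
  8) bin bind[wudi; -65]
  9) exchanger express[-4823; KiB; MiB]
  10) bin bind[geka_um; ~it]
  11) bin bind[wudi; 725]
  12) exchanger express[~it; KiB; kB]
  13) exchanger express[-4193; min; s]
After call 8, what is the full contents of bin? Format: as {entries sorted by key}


Answer: {criprak=3059/468, tob=stumo, wudi=-65, zupre=hoku}

Derivation:
% 1. exchanger express(v=-4, u_from=kg, u_to=oz) : -6400000000/45359237
% 2. sums prime(x=36) : 36
% 3. sums upend() : 1/36
% 4. sums bump(x=11/3) : 133/36
% 5. sums times(x=23/13) : 3059/468
% 6. bin bind(k=criprak, v=~it) : nil
% 7. bin bind(k=tob, v=stumo) : nil
% 8. bin bind(k=wudi, v=-65) : vote
% 9. exchanger express(v=-4823, u_from=KiB, u_to=MiB) : -4823/1024
% 10. bin bind(k=geka_um, v=~it) : nil
% 11. bin bind(k=wudi, v=725) : -65
% 12. exchanger express(v=~it, u_from=KiB, u_to=kB) : -1664/25
% 13. exchanger express(v=-4193, u_from=min, u_to=s) : -251580


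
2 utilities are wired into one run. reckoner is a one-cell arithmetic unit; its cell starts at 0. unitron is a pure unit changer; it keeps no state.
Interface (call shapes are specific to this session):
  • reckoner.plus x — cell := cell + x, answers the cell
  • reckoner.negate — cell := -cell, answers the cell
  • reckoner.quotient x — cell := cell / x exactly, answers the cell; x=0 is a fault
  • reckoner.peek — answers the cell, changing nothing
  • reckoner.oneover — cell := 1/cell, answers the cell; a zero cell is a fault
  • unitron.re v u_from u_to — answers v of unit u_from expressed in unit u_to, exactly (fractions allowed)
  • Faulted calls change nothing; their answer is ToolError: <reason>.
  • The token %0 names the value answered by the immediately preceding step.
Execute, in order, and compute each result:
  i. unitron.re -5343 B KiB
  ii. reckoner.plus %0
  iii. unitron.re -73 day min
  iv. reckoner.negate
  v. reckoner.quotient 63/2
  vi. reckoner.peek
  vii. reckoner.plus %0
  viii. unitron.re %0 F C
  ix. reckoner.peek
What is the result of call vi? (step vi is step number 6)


Answer: 1781/10752

Derivation:
Do: unitron.re[v=-5343; u_from=B; u_to=KiB]
See: -5343/1024
Do: reckoner.plus[x=%0]
See: -5343/1024
Do: unitron.re[v=-73; u_from=day; u_to=min]
See: -105120
Do: reckoner.negate[]
See: 5343/1024
Do: reckoner.quotient[x=63/2]
See: 1781/10752
Do: reckoner.peek[]
See: 1781/10752
Do: reckoner.plus[x=%0]
See: 1781/5376
Do: unitron.re[v=%0; u_from=F; u_to=C]
See: -851255/48384
Do: reckoner.peek[]
See: 1781/5376


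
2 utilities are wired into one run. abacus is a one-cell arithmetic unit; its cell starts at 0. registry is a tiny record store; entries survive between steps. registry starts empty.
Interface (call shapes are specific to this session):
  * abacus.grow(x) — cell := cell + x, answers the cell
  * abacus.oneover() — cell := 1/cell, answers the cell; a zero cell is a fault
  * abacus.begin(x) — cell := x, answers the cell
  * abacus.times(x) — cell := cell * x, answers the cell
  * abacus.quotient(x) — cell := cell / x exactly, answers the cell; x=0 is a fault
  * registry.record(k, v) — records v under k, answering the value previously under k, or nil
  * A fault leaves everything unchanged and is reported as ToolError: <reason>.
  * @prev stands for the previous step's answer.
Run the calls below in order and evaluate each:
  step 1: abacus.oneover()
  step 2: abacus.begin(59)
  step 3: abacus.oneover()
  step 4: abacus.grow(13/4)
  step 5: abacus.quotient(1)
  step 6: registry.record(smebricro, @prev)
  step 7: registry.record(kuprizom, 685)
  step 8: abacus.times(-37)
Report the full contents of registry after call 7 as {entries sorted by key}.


Answer: {kuprizom=685, smebricro=771/236}

Derivation:
# 1. oneover() == ToolError: reciprocal of zero
# 2. begin(x: 59) == 59
# 3. oneover() == 1/59
# 4. grow(x: 13/4) == 771/236
# 5. quotient(x: 1) == 771/236
# 6. record(k: smebricro, v: @prev) == nil
# 7. record(k: kuprizom, v: 685) == nil
# 8. times(x: -37) == -28527/236


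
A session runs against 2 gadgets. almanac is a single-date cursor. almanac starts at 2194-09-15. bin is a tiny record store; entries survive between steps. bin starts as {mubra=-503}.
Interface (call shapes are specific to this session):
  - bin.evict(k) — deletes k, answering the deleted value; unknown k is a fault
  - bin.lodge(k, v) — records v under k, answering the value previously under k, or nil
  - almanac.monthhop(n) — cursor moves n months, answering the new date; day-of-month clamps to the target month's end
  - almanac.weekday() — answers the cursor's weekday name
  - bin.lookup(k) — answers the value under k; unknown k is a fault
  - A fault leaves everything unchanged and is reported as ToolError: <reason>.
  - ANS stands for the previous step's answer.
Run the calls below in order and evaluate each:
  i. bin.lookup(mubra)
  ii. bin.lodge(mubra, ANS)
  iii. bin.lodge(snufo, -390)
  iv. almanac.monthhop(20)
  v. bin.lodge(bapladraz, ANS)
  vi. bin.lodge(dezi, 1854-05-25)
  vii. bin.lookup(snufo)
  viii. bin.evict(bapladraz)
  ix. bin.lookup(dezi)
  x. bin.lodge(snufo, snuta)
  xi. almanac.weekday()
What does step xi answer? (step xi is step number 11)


> lookup k: mubra
= -503
> lodge k: mubra v: ANS
= -503
> lodge k: snufo v: -390
= nil
> monthhop n: 20
= 2196-05-15
> lodge k: bapladraz v: ANS
= nil
> lodge k: dezi v: 1854-05-25
= nil
> lookup k: snufo
= -390
> evict k: bapladraz
= 2196-05-15
> lookup k: dezi
= 1854-05-25
> lodge k: snufo v: snuta
= -390
> weekday
= Sunday

Answer: Sunday


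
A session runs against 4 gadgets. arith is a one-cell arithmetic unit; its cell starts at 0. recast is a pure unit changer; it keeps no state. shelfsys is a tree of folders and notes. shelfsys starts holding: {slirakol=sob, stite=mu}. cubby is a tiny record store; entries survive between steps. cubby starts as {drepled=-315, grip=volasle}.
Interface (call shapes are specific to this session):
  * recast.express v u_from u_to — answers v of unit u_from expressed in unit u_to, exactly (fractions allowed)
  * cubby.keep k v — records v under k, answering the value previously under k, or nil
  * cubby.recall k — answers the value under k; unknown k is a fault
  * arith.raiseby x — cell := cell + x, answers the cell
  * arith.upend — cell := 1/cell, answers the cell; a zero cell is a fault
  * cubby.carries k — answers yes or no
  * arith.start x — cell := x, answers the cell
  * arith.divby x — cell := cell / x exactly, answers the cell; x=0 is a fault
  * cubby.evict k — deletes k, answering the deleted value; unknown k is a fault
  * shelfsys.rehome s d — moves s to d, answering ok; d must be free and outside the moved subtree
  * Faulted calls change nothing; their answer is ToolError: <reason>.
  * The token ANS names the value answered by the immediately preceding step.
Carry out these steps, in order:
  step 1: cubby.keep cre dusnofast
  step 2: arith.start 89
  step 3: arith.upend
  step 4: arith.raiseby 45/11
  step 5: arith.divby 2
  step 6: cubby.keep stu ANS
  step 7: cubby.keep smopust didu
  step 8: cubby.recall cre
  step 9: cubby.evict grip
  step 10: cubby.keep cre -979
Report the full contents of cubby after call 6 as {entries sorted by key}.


Answer: {cre=dusnofast, drepled=-315, grip=volasle, stu=2008/979}

Derivation:
~$ cubby.keep k='cre' v='dusnofast'
  nil
~$ arith.start x='89'
  89
~$ arith.upend
  1/89
~$ arith.raiseby x='45/11'
  4016/979
~$ arith.divby x='2'
  2008/979
~$ cubby.keep k='stu' v='ANS'
  nil
~$ cubby.keep k='smopust' v='didu'
  nil
~$ cubby.recall k='cre'
  dusnofast
~$ cubby.evict k='grip'
  volasle
~$ cubby.keep k='cre' v='-979'
  dusnofast


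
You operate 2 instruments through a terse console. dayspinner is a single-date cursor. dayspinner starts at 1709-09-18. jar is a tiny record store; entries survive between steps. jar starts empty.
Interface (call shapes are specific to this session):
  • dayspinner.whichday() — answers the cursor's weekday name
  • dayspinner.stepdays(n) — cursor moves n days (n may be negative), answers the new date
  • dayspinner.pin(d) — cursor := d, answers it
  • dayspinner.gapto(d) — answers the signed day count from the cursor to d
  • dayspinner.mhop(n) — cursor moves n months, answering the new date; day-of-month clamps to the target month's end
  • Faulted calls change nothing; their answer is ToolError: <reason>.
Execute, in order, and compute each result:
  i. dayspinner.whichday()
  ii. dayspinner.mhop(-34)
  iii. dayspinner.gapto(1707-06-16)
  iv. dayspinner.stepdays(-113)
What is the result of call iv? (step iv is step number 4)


I use whichday(), → Wednesday.
Invoking mhop(n→-34), and get 1706-11-18.
Calling gapto(d→1707-06-16), which returns 210.
I use stepdays(n→-113), giving 1706-07-28.

Answer: 1706-07-28


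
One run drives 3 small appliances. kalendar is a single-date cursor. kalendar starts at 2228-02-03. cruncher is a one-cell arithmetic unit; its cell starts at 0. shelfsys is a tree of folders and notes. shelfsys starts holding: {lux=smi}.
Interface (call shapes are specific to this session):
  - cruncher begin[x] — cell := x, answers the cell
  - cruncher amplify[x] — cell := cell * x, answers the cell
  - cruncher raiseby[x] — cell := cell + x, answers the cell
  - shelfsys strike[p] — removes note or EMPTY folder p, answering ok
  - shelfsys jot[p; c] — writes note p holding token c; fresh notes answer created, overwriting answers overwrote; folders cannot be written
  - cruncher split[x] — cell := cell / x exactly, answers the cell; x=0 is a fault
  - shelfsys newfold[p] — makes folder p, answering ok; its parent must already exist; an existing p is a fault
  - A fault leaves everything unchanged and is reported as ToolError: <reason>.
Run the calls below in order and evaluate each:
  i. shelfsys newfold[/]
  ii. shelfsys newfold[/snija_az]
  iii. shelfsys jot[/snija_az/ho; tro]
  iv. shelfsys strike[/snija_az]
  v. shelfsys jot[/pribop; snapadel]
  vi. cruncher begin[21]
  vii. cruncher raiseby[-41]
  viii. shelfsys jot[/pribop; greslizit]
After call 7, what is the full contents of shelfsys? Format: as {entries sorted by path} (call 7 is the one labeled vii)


Answer: {lux=smi, pribop=snapadel, snija_az/, snija_az/ho=tro}

Derivation:
>> shelfsys newfold(p: /)
<< ToolError: exists
>> shelfsys newfold(p: /snija_az)
<< ok
>> shelfsys jot(p: /snija_az/ho, c: tro)
<< created
>> shelfsys strike(p: /snija_az)
<< ToolError: not empty
>> shelfsys jot(p: /pribop, c: snapadel)
<< created
>> cruncher begin(x: 21)
<< 21
>> cruncher raiseby(x: -41)
<< -20
>> shelfsys jot(p: /pribop, c: greslizit)
<< overwrote


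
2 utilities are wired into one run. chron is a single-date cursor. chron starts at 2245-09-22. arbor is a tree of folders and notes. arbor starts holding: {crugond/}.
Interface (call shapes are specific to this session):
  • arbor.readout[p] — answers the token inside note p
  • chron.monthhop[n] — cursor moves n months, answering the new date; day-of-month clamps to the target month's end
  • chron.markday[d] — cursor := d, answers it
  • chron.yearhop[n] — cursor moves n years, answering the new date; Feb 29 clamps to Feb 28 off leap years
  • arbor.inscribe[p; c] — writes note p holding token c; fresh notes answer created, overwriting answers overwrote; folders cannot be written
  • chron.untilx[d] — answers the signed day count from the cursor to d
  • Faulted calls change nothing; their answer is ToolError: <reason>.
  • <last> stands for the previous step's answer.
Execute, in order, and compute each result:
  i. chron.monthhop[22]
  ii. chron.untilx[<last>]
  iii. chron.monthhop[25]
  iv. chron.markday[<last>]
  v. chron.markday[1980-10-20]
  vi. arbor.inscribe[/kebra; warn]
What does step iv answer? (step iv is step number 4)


% chron.monthhop(n: 22) == 2247-07-22
% chron.untilx(d: <last>) == 0
% chron.monthhop(n: 25) == 2249-08-22
% chron.markday(d: <last>) == 2249-08-22
% chron.markday(d: 1980-10-20) == 1980-10-20
% arbor.inscribe(p: /kebra, c: warn) == created

Answer: 2249-08-22


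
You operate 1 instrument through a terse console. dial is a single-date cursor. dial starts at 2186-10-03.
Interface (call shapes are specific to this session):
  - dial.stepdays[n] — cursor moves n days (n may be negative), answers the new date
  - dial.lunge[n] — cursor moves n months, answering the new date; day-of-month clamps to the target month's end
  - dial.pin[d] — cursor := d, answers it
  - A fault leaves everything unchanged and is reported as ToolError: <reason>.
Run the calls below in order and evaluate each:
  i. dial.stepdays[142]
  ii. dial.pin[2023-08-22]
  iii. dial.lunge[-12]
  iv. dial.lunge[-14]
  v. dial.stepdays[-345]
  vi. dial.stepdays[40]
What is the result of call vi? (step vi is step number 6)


! stepdays(n→142) -> 2187-02-22
! pin(d→2023-08-22) -> 2023-08-22
! lunge(n→-12) -> 2022-08-22
! lunge(n→-14) -> 2021-06-22
! stepdays(n→-345) -> 2020-07-12
! stepdays(n→40) -> 2020-08-21

Answer: 2020-08-21


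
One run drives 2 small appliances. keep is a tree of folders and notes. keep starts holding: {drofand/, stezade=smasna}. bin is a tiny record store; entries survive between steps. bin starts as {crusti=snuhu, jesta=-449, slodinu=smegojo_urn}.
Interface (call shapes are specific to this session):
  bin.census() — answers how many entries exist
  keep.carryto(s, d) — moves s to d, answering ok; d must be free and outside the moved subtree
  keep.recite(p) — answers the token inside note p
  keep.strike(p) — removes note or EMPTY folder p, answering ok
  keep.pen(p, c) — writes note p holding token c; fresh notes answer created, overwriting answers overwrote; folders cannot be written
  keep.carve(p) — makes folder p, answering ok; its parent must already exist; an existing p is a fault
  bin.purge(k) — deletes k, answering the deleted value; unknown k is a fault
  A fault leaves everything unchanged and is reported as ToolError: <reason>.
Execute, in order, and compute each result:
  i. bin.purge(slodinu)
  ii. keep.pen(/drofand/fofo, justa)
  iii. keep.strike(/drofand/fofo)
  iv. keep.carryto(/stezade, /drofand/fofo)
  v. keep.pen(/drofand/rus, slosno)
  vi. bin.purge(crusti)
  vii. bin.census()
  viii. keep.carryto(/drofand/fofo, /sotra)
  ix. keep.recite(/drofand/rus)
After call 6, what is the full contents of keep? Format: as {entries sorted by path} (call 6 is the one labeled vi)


[in] purge k=slodinu
[out] smegojo_urn
[in] pen p=/drofand/fofo c=justa
[out] created
[in] strike p=/drofand/fofo
[out] ok
[in] carryto s=/stezade d=/drofand/fofo
[out] ok
[in] pen p=/drofand/rus c=slosno
[out] created
[in] purge k=crusti
[out] snuhu
[in] census
[out] 1
[in] carryto s=/drofand/fofo d=/sotra
[out] ok
[in] recite p=/drofand/rus
[out] slosno

Answer: {drofand/, drofand/fofo=smasna, drofand/rus=slosno}


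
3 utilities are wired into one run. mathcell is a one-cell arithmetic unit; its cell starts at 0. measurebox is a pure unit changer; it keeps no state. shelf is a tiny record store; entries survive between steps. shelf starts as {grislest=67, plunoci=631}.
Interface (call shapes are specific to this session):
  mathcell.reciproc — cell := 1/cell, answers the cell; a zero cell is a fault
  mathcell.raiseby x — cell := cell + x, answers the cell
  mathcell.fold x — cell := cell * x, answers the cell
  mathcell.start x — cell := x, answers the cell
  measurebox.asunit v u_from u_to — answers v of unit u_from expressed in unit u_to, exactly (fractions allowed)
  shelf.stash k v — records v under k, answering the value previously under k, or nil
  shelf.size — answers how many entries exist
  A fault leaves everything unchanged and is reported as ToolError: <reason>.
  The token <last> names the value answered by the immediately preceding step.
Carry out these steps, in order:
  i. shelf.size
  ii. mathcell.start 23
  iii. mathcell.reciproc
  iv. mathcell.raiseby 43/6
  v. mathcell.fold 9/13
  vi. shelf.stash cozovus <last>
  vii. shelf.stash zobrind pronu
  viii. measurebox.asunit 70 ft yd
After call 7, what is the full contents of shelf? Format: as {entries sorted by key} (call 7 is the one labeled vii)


Answer: {cozovus=2985/598, grislest=67, plunoci=631, zobrind=pronu}

Derivation:
% 1. shelf.size() ~> 2
% 2. mathcell.start(x: 23) ~> 23
% 3. mathcell.reciproc() ~> 1/23
% 4. mathcell.raiseby(x: 43/6) ~> 995/138
% 5. mathcell.fold(x: 9/13) ~> 2985/598
% 6. shelf.stash(k: cozovus, v: <last>) ~> nil
% 7. shelf.stash(k: zobrind, v: pronu) ~> nil
% 8. measurebox.asunit(v: 70, u_from: ft, u_to: yd) ~> 70/3


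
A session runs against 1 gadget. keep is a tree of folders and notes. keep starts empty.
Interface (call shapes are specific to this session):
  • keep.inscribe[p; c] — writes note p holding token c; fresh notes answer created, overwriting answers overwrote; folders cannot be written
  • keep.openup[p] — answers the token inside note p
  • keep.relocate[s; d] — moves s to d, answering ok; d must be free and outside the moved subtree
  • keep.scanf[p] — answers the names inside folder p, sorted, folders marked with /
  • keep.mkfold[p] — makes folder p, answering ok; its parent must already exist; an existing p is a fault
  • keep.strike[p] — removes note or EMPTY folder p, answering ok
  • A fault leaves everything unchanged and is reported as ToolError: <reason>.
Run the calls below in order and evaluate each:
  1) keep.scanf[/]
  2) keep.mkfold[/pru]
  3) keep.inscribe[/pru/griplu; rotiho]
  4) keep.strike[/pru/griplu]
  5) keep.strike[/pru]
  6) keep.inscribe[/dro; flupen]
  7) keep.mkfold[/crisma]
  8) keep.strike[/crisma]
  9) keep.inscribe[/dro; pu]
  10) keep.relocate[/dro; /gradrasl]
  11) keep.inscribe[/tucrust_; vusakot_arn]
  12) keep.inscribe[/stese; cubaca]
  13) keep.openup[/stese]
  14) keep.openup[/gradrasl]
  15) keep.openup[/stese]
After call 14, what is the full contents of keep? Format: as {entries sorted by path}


Answer: {gradrasl=pu, stese=cubaca, tucrust_=vusakot_arn}

Derivation:
! 1. keep.scanf(p: /) -> []
! 2. keep.mkfold(p: /pru) -> ok
! 3. keep.inscribe(p: /pru/griplu, c: rotiho) -> created
! 4. keep.strike(p: /pru/griplu) -> ok
! 5. keep.strike(p: /pru) -> ok
! 6. keep.inscribe(p: /dro, c: flupen) -> created
! 7. keep.mkfold(p: /crisma) -> ok
! 8. keep.strike(p: /crisma) -> ok
! 9. keep.inscribe(p: /dro, c: pu) -> overwrote
! 10. keep.relocate(s: /dro, d: /gradrasl) -> ok
! 11. keep.inscribe(p: /tucrust_, c: vusakot_arn) -> created
! 12. keep.inscribe(p: /stese, c: cubaca) -> created
! 13. keep.openup(p: /stese) -> cubaca
! 14. keep.openup(p: /gradrasl) -> pu
! 15. keep.openup(p: /stese) -> cubaca


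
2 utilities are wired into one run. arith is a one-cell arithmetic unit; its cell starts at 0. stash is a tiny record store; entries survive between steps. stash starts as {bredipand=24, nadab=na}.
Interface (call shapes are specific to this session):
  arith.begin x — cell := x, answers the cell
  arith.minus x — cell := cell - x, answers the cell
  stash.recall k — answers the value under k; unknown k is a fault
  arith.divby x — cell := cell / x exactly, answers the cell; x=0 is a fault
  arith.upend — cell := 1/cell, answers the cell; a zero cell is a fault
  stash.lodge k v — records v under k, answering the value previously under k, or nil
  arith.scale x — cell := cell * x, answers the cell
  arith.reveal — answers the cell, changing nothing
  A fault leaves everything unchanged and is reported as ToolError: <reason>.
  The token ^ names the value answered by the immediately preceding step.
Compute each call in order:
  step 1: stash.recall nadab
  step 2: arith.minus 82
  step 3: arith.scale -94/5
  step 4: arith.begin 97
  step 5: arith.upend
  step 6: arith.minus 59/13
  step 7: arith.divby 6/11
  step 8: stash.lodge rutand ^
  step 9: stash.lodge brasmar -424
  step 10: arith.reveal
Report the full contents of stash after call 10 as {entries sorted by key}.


Do: stash.recall[nadab]
See: na
Do: arith.minus[82]
See: -82
Do: arith.scale[-94/5]
See: 7708/5
Do: arith.begin[97]
See: 97
Do: arith.upend[]
See: 1/97
Do: arith.minus[59/13]
See: -5710/1261
Do: arith.divby[6/11]
See: -31405/3783
Do: stash.lodge[rutand; ^]
See: nil
Do: stash.lodge[brasmar; -424]
See: nil
Do: arith.reveal[]
See: -31405/3783

Answer: {brasmar=-424, bredipand=24, nadab=na, rutand=-31405/3783}


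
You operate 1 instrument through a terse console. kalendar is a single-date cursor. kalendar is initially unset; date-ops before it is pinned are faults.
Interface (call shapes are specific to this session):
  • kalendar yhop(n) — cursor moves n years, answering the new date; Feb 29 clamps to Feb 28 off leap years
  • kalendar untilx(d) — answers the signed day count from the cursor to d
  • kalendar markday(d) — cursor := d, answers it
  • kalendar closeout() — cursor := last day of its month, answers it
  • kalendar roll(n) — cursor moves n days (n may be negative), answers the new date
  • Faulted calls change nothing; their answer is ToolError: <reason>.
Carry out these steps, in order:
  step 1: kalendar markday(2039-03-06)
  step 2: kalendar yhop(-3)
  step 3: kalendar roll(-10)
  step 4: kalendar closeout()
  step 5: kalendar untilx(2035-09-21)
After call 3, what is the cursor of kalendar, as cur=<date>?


→ kalendar markday(d='2039-03-06')
← 2039-03-06
→ kalendar yhop(n='-3')
← 2036-03-06
→ kalendar roll(n='-10')
← 2036-02-25
→ kalendar closeout()
← 2036-02-29
→ kalendar untilx(d='2035-09-21')
← -161

Answer: cur=2036-02-25


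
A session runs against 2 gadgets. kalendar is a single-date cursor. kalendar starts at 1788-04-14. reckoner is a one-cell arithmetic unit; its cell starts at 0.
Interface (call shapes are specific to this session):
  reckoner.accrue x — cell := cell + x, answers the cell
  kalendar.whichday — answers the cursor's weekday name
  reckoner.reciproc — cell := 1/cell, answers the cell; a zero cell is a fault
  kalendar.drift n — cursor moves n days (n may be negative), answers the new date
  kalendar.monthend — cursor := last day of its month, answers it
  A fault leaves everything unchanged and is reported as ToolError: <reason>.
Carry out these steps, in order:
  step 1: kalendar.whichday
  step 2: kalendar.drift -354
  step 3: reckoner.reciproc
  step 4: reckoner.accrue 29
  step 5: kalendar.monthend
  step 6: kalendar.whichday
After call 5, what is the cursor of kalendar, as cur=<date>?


Answer: cur=1787-04-30

Derivation:
Now I run kalendar.whichday, which returns Monday.
I run kalendar.drift passing -354, yielding 1787-04-26.
Now I run reckoner.reciproc(), and observe ToolError: reciprocal of zero.
I run reckoner.accrue passing 29, → 29.
I try kalendar.monthend, giving 1787-04-30.
Using kalendar.whichday(), giving Monday.


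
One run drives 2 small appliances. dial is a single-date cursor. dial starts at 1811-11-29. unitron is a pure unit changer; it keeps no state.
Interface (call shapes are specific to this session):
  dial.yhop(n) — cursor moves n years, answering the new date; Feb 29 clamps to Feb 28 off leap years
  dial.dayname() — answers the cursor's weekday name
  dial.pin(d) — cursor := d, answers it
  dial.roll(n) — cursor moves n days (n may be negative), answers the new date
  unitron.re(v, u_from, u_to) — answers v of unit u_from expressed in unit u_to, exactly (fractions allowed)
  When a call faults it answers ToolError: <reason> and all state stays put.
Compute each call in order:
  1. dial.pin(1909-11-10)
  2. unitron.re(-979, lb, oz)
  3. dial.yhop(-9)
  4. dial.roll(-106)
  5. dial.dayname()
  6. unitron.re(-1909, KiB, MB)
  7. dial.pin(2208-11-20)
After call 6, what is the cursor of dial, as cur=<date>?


I call dial.pin with 1909-11-10, and observe 1909-11-10.
Then unitron.re with -979, lb, oz, which returns -15664.
I invoke dial.yhop with -9, → 1900-11-10.
I try dial.roll with -106: 1900-07-27.
Next I call dial.dayname(), giving Friday.
Calling unitron.re with -1909, KiB, MB, → -30544/15625.
Now I run dial.pin with 2208-11-20, yielding 2208-11-20.

Answer: cur=1900-07-27


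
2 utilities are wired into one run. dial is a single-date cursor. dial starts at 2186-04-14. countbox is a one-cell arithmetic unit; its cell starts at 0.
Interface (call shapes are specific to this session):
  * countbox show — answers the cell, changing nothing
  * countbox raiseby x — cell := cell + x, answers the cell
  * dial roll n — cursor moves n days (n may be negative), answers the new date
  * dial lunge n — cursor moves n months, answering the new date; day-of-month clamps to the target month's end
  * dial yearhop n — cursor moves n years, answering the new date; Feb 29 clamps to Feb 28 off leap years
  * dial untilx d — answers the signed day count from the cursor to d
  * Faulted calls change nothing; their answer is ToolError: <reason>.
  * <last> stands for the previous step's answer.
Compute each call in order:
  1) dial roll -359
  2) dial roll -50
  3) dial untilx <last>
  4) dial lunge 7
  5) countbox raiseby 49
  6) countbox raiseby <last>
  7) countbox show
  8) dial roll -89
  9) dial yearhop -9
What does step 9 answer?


// 1. dial roll(n='-359') ~> 2185-04-20
// 2. dial roll(n='-50') ~> 2185-03-01
// 3. dial untilx(d='<last>') ~> 0
// 4. dial lunge(n='7') ~> 2185-10-01
// 5. countbox raiseby(x='49') ~> 49
// 6. countbox raiseby(x='<last>') ~> 98
// 7. countbox show() ~> 98
// 8. dial roll(n='-89') ~> 2185-07-04
// 9. dial yearhop(n='-9') ~> 2176-07-04

Answer: 2176-07-04


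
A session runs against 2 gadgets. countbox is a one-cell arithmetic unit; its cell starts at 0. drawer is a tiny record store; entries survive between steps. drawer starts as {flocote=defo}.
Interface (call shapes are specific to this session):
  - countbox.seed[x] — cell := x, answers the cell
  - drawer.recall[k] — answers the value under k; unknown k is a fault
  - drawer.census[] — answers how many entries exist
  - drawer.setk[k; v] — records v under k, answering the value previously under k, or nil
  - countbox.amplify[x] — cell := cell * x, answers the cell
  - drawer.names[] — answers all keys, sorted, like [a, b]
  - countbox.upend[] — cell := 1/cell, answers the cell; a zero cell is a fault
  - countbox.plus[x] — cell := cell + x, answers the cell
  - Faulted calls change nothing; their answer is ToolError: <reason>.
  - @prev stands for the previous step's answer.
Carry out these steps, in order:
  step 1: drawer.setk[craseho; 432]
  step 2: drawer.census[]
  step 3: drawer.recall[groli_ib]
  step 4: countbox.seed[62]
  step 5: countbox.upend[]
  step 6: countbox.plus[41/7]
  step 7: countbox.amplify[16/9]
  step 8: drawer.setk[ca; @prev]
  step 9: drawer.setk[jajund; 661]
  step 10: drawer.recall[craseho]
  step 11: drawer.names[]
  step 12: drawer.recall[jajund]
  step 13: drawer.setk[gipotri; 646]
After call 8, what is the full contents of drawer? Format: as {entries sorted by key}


# drawer.setk(k='craseho', v='432') ~> nil
# drawer.census() ~> 2
# drawer.recall(k='groli_ib') ~> ToolError: no such key groli_ib
# countbox.seed(x='62') ~> 62
# countbox.upend() ~> 1/62
# countbox.plus(x='41/7') ~> 2549/434
# countbox.amplify(x='16/9') ~> 20392/1953
# drawer.setk(k='ca', v='@prev') ~> nil
# drawer.setk(k='jajund', v='661') ~> nil
# drawer.recall(k='craseho') ~> 432
# drawer.names() ~> [ca, craseho, flocote, jajund]
# drawer.recall(k='jajund') ~> 661
# drawer.setk(k='gipotri', v='646') ~> nil

Answer: {ca=20392/1953, craseho=432, flocote=defo}


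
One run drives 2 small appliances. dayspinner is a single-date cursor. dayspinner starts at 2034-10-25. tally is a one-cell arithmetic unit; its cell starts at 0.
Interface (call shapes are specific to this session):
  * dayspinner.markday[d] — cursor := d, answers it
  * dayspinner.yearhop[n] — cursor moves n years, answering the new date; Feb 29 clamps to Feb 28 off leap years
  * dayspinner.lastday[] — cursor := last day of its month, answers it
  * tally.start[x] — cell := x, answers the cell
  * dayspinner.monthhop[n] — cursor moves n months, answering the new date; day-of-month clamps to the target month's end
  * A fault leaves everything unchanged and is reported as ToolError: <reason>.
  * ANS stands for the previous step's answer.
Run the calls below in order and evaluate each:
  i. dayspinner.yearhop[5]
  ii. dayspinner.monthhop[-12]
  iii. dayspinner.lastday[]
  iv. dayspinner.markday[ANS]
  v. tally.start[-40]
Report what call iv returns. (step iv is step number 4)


Answer: 2038-10-31

Derivation:
% yearhop n→5
  2039-10-25
% monthhop n→-12
  2038-10-25
% lastday
  2038-10-31
% markday d→ANS
  2038-10-31
% start x→-40
  -40


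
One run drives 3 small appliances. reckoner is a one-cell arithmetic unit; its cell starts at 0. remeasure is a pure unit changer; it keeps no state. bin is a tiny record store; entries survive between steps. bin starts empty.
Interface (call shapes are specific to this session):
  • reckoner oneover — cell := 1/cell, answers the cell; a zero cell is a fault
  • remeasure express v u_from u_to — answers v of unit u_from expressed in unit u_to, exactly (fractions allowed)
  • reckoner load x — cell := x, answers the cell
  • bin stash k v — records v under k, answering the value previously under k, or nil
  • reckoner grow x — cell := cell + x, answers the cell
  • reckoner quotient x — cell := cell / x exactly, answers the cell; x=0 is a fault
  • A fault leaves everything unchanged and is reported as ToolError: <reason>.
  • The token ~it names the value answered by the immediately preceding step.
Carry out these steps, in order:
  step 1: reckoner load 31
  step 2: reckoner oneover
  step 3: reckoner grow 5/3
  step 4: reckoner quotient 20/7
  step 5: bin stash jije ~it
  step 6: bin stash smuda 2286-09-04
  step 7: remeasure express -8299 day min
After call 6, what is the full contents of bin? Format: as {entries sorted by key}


Answer: {jije=553/930, smuda=2286-09-04}

Derivation:
-- 1. reckoner load(31) ~> 31
-- 2. reckoner oneover() ~> 1/31
-- 3. reckoner grow(5/3) ~> 158/93
-- 4. reckoner quotient(20/7) ~> 553/930
-- 5. bin stash(jije, ~it) ~> nil
-- 6. bin stash(smuda, 2286-09-04) ~> nil
-- 7. remeasure express(-8299, day, min) ~> -11950560
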